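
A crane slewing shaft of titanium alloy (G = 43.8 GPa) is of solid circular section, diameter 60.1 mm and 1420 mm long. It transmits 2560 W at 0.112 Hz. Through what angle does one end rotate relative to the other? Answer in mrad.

ω = 2π·0.112 = 0.7037 rad/s, so T = P/ω = 2560 / 0.7037 = 3638 N·m.
J = πd⁴/32 = π(0.0601)⁴/32 = 1.281×10^-6 m⁴.
θ = T·L/(G·J) = 3638 × 1.42 / (43.8×10⁹ × 1.281×10^-6) = 0.09208 rad.

92.1 mrad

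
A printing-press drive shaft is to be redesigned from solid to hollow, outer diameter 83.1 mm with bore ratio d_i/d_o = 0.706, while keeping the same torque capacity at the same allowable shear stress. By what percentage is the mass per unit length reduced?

39.3 %

Equal τ_max and T ⇒ the solid shaft needs d_s³ = d_o³(1−k⁴), so d_s = 83.1·(1−0.706⁴)^(1/3) = 75.55 mm.
Area ratio A_h/A_s = d_o²(1−k²)/d_s² = (1−k²)/(1−k⁴)^(2/3) = 0.6068.
Mass saving = 1 − 0.6068 = 39.3 %.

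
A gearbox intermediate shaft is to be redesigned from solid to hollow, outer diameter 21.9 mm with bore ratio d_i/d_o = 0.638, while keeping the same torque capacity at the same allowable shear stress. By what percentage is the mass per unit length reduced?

33.1 %

Equal τ_max and T ⇒ the solid shaft needs d_s³ = d_o³(1−k⁴), so d_s = 21.9·(1−0.638⁴)^(1/3) = 20.62 mm.
Area ratio A_h/A_s = d_o²(1−k²)/d_s² = (1−k²)/(1−k⁴)^(2/3) = 0.6691.
Mass saving = 1 − 0.6691 = 33.1 %.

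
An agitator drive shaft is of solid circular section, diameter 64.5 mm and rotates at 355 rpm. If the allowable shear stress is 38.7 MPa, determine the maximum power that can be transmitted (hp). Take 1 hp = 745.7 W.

J = πd⁴/32 = π(0.0645)⁴/32 = 1.699×10^-6 m⁴.
T_max = τ_allow·J/r = 3.87×10^7 × 1.699×10^-6 / 0.0323 = 2039 N·m.
ω = 2π·355/60 = 37.18 rad/s, so P_max = T_max·ω = 7.580×10^4 W.

102 hp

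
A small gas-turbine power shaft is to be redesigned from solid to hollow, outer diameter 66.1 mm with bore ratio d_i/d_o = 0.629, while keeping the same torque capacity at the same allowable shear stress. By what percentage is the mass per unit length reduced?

32.3 %

Equal τ_max and T ⇒ the solid shaft needs d_s³ = d_o³(1−k⁴), so d_s = 66.1·(1−0.629⁴)^(1/3) = 62.45 mm.
Area ratio A_h/A_s = d_o²(1−k²)/d_s² = (1−k²)/(1−k⁴)^(2/3) = 0.6770.
Mass saving = 1 − 0.6770 = 32.3 %.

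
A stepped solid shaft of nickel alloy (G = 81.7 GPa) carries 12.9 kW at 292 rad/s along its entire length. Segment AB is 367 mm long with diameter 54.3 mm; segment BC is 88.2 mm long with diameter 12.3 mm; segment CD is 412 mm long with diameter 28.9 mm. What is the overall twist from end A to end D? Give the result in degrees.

ω = 292 rad/s, so T = P/ω = 12.9×10³ / 292.0 = 44.18 N·m.
J_AB = π(0.0543)⁴/32 = 8.53×10^-7 m⁴; J_BC = π(0.0123)⁴/32 = 2.25×10^-9 m⁴; J_CD = π(0.0289)⁴/32 = 6.85×10^-8 m⁴.
θ = (T/G)·Σ L_i/J_i = (44.18/81.7×10⁹)·(0.367/8.53×10^-7 + 0.0882/2.25×10^-9 + 0.412/6.85×10^-8) = 0.02471 rad.

1.42°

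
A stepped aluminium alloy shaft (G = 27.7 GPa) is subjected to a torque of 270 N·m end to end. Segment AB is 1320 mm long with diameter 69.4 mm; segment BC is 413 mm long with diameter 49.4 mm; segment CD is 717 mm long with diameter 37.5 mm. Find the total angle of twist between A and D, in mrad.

48.5 mrad

J_AB = π(0.0694)⁴/32 = 2.28×10^-6 m⁴; J_BC = π(0.0494)⁴/32 = 5.85×10^-7 m⁴; J_CD = π(0.0375)⁴/32 = 1.94×10^-7 m⁴.
θ = (T/G)·Σ L_i/J_i = (270.0/27.7×10⁹)·(1.32/2.28×10^-6 + 0.413/5.85×10^-7 + 0.717/1.94×10^-7) = 0.04853 rad.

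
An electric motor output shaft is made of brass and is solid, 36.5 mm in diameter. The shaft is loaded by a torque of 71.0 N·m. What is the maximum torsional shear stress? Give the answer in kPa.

J = πd⁴/32 = π(0.0365)⁴/32 = 1.742×10^-7 m⁴.
τ_max = T·r/J = 71.00 × 0.0182 / 1.742×10^-7 = 7.436×10^6 Pa.

7440 kPa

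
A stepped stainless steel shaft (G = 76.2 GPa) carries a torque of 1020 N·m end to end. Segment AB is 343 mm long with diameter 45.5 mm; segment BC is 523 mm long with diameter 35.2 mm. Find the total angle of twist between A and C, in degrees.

3.29°

J_AB = π(0.0455)⁴/32 = 4.21×10^-7 m⁴; J_BC = π(0.0352)⁴/32 = 1.51×10^-7 m⁴.
θ = (T/G)·Σ L_i/J_i = (1020/76.2×10⁹)·(0.343/4.21×10^-7 + 0.523/1.51×10^-7) = 0.05736 rad.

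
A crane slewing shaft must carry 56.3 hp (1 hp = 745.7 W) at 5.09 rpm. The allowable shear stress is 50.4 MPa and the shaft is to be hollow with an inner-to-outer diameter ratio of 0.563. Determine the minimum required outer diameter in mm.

207 mm

ω = 2π·5.09/60 = 0.5330 rad/s, so T = P/ω = 56.3×745.7 / 0.5330 = 78760 N·m.
For a hollow shaft with d_i/d_o = 0.563: τ_max = 16T/(π d_o³ (1−k⁴)), so d_o = [16T/(π τ_allow (1−k⁴))]^(1/3) = [16·78760/(π·5.04×10^7·0.8995)]^(1/3) = 0.2068 m.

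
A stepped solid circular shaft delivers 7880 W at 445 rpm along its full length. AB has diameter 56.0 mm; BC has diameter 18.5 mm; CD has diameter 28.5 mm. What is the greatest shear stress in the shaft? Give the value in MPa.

136 MPa

ω = 2π·445/60 = 46.60 rad/s, so T = P/ω = 7880 / 46.60 = 169.1 N·m.
Under the same torque, τ_max = 16T/(πd³) is largest where d is smallest — segment BC (d = 18.5 mm).
τ_max = 16·169.1/(π·(0.0185)³) = 1.360×10^8 Pa.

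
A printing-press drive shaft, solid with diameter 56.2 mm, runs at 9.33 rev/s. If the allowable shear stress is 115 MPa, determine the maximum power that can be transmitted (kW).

235 kW

J = πd⁴/32 = π(0.0562)⁴/32 = 9.794×10^-7 m⁴.
T_max = τ_allow·J/r = 1.15×10^8 × 9.794×10^-7 / 0.0281 = 4008 N·m.
ω = 2π·9.33 = 58.62 rad/s, so P_max = T_max·ω = 2.350×10^5 W.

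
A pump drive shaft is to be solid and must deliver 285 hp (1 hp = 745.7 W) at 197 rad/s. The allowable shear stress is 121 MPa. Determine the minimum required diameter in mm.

ω = 197 rad/s, so T = P/ω = 285×745.7 / 197.0 = 1079 N·m.
For a solid shaft τ_max = 16T/(πd³), so d = (16T/(π τ_allow))^(1/3) = (16·1079/(π·1.21×10^8))^(1/3) = 0.03568 m.

35.7 mm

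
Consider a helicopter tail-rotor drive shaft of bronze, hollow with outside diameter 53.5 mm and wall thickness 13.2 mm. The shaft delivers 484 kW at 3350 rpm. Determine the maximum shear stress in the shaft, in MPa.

49.1 MPa

ω = 2π·3350/60 = 350.8 rad/s, so T = P/ω = 484×10³ / 350.8 = 1380 N·m.
J = π(d_o⁴ − d_i⁴)/32 = π(0.0535⁴ − 0.0271⁴)/32 = 7.513×10^-7 m⁴.
τ_max = T·r/J = 1380 × 0.0267 / 7.513×10^-7 = 4.912×10^7 Pa.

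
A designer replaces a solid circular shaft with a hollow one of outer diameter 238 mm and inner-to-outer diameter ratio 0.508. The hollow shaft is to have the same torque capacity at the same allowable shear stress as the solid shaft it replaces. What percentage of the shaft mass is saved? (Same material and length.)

Equal τ_max and T ⇒ the solid shaft needs d_s³ = d_o³(1−k⁴), so d_s = 238·(1−0.508⁴)^(1/3) = 232.6 mm.
Area ratio A_h/A_s = d_o²(1−k²)/d_s² = (1−k²)/(1−k⁴)^(2/3) = 0.7768.
Mass saving = 1 − 0.7768 = 22.3 %.

22.3 %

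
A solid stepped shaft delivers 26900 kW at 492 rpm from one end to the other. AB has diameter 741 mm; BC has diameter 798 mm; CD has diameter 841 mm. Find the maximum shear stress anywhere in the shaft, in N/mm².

6.54 N/mm²

ω = 2π·492/60 = 51.52 rad/s, so T = P/ω = 26900×10³ / 51.52 = 522100 N·m.
Under the same torque, τ_max = 16T/(πd³) is largest where d is smallest — segment AB (d = 741 mm).
τ_max = 16·522100/(π·(0.741)³) = 6.535×10^6 Pa.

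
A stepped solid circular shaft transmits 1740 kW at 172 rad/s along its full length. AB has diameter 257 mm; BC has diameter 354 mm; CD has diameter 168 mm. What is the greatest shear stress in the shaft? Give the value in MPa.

ω = 172 rad/s, so T = P/ω = 1740×10³ / 172.0 = 10120 N·m.
Under the same torque, τ_max = 16T/(πd³) is largest where d is smallest — segment CD (d = 168 mm).
τ_max = 16·10120/(π·(0.168)³) = 1.087×10^7 Pa.

10.9 MPa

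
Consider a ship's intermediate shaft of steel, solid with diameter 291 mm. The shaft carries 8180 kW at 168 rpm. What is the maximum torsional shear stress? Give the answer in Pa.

ω = 2π·168/60 = 17.59 rad/s, so T = P/ω = 8180×10³ / 17.59 = 465000 N·m.
J = πd⁴/32 = π(0.291)⁴/32 = 7.040×10^-4 m⁴.
τ_max = T·r/J = 465000 × 0.145 / 7.040×10^-4 = 9.610×10^7 Pa.

9.61e7 Pa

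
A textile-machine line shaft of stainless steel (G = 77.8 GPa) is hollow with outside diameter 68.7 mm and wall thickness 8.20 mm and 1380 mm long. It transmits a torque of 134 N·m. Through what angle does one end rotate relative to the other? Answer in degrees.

J = π(d_o⁴ − d_i⁴)/32 = π(0.0687⁴ − 0.0523⁴)/32 = 1.452×10^-6 m⁴.
θ = T·L/(G·J) = 134.0 × 1.38 / (77.8×10⁹ × 1.452×10^-6) = 1.637×10^-3 rad.

0.0938°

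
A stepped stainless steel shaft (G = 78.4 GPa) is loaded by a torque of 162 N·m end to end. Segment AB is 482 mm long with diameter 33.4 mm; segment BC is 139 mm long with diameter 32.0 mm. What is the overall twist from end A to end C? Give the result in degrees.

J_AB = π(0.0334)⁴/32 = 1.22×10^-7 m⁴; J_BC = π(0.0320)⁴/32 = 1.03×10^-7 m⁴.
θ = (T/G)·Σ L_i/J_i = (162.0/78.4×10⁹)·(0.482/1.22×10^-7 + 0.139/1.03×10^-7) = 0.01094 rad.

0.627°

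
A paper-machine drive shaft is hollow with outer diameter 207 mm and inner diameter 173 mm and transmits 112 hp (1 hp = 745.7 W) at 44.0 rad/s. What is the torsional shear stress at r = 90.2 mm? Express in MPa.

1.85 MPa

ω = 44.0 rad/s, so T = P/ω = 112×745.7 / 44.00 = 1898 N·m.
J = π(d_o⁴ − d_i⁴)/32 = π(0.207⁴ − 0.173⁴)/32 = 9.231×10^-5 m⁴.
Shear stress varies linearly with radius: τ = T·r/J = 1898 × 0.0902 / 9.231×10^-5 = 1.855×10^6 Pa.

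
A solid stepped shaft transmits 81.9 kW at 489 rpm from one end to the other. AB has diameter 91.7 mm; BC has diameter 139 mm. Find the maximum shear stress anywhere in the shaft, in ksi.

1.53 ksi

ω = 2π·489/60 = 51.21 rad/s, so T = P/ω = 81.9×10³ / 51.21 = 1599 N·m.
Under the same torque, τ_max = 16T/(πd³) is largest where d is smallest — segment AB (d = 91.7 mm).
τ_max = 16·1599/(π·(0.0917)³) = 1.056×10^7 Pa.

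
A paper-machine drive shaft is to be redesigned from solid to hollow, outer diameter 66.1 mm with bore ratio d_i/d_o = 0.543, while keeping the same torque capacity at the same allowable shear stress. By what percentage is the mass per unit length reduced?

25.1 %

Equal τ_max and T ⇒ the solid shaft needs d_s³ = d_o³(1−k⁴), so d_s = 66.1·(1−0.543⁴)^(1/3) = 64.13 mm.
Area ratio A_h/A_s = d_o²(1−k²)/d_s² = (1−k²)/(1−k⁴)^(2/3) = 0.7492.
Mass saving = 1 − 0.7492 = 25.1 %.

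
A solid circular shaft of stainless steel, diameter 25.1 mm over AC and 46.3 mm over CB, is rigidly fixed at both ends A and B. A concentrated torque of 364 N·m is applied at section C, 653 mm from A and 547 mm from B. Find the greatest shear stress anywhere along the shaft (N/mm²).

17.4 N/mm²

Compatibility: T_A·a/J_AC = T_B·b/J_CB with T_A + T_B = T₀.
J_AC = 3.90×10^-8 m⁴, J_CB = 4.51×10^-7 m⁴, so T_A = T₀·(J_AC/a)/((J_AC/a)+(J_CB/b)) = 24.56 N·m, T_B = 339.4 N·m.
τ in each portion: τ_AC = 7.91×10^6 Pa, τ_CB = 1.74×10^7 Pa; maximum is in CB.
τ_max = T_CB·r/J = 339.4·0.0231/4.51×10^-7 = 1.742×10^7 Pa.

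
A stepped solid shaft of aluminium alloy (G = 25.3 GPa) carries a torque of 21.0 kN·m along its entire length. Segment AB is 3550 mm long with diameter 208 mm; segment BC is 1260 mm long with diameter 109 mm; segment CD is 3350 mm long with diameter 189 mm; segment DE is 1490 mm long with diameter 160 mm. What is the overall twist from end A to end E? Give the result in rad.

0.133 rad

J_AB = π(0.208)⁴/32 = 1.84×10^-4 m⁴; J_BC = π(0.109)⁴/32 = 1.39×10^-5 m⁴; J_CD = π(0.189)⁴/32 = 1.25×10^-4 m⁴; J_DE = π(0.160)⁴/32 = 6.43×10^-5 m⁴.
θ = (T/G)·Σ L_i/J_i = (21000/25.3×10⁹)·(3.55/1.84×10^-4 + 1.26/1.39×10^-5 + 3.35/1.25×10^-4 + 1.49/6.43×10^-5) = 0.1329 rad.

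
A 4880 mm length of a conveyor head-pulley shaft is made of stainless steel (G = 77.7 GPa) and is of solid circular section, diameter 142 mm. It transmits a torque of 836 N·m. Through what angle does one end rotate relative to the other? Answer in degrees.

J = πd⁴/32 = π(0.142)⁴/32 = 3.992×10^-5 m⁴.
θ = T·L/(G·J) = 836.0 × 4.88 / (77.7×10⁹ × 3.992×10^-5) = 1.315×10^-3 rad.

0.0754°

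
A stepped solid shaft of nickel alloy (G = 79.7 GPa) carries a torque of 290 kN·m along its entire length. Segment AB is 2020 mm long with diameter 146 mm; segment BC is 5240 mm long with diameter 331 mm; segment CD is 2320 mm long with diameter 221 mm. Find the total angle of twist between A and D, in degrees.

J_AB = π(0.146)⁴/32 = 4.46×10^-5 m⁴; J_BC = π(0.331)⁴/32 = 1.18×10^-3 m⁴; J_CD = π(0.221)⁴/32 = 2.34×10^-4 m⁴.
θ = (T/G)·Σ L_i/J_i = (290000/79.7×10⁹)·(2.02/4.46×10^-5 + 5.24/1.18×10^-3 + 2.32/2.34×10^-4) = 0.2170 rad.

12.4°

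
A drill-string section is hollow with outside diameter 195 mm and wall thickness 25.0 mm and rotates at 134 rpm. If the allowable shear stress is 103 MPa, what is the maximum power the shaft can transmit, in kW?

1460 kW

J = π(d_o⁴ − d_i⁴)/32 = π(0.195⁴ − 0.145⁴)/32 = 9.855×10^-5 m⁴.
T_max = τ_allow·J/r = 1.03×10^8 × 9.855×10^-5 / 0.0975 = 104100 N·m.
ω = 2π·134/60 = 14.03 rad/s, so P_max = T_max·ω = 1.461×10^6 W.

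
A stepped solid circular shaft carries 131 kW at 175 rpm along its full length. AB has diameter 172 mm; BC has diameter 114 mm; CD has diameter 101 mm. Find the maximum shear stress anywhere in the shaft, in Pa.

3.53e7 Pa

ω = 2π·175/60 = 18.33 rad/s, so T = P/ω = 131×10³ / 18.33 = 7148 N·m.
Under the same torque, τ_max = 16T/(πd³) is largest where d is smallest — segment CD (d = 101 mm).
τ_max = 16·7148/(π·(0.101)³) = 3.534×10^7 Pa.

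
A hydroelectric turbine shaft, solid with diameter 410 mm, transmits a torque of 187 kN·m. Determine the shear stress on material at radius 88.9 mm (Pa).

J = πd⁴/32 = π(0.410)⁴/32 = 2.774×10^-3 m⁴.
Shear stress varies linearly with radius: τ = T·r/J = 187000 × 0.0889 / 2.774×10^-3 = 5.993×10^6 Pa.

5.99e6 Pa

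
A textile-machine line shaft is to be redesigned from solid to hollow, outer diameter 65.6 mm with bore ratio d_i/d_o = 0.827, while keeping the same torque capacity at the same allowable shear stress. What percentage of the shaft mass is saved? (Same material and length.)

Equal τ_max and T ⇒ the solid shaft needs d_s³ = d_o³(1−k⁴), so d_s = 65.6·(1−0.827⁴)^(1/3) = 53.16 mm.
Area ratio A_h/A_s = d_o²(1−k²)/d_s² = (1−k²)/(1−k⁴)^(2/3) = 0.4813.
Mass saving = 1 − 0.4813 = 51.9 %.

51.9 %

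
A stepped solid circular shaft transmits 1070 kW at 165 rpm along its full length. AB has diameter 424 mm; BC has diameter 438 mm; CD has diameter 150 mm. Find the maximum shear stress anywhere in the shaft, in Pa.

9.34e7 Pa

ω = 2π·165/60 = 17.28 rad/s, so T = P/ω = 1070×10³ / 17.28 = 61930 N·m.
Under the same torque, τ_max = 16T/(πd³) is largest where d is smallest — segment CD (d = 150 mm).
τ_max = 16·61930/(π·(0.150)³) = 9.345×10^7 Pa.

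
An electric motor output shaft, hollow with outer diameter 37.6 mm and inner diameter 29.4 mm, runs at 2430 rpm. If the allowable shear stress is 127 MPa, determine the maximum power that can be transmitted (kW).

211 kW

J = π(d_o⁴ − d_i⁴)/32 = π(0.0376⁴ − 0.0294⁴)/32 = 1.229×10^-7 m⁴.
T_max = τ_allow·J/r = 1.27×10^8 × 1.229×10^-7 / 0.0188 = 830.1 N·m.
ω = 2π·2430/60 = 254.5 rad/s, so P_max = T_max·ω = 2.112×10^5 W.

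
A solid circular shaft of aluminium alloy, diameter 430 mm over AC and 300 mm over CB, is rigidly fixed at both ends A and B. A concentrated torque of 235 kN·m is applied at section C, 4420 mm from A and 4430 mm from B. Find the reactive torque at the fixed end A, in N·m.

190000 N·m

Compatibility: T_A·a/J_AC = T_B·b/J_CB with T_A + T_B = T₀.
J_AC = 3.36×10^-3 m⁴, J_CB = 7.95×10^-4 m⁴, so T_A = T₀·(J_AC/a)/((J_AC/a)+(J_CB/b)) = 190100 N·m, T_B = 44930 N·m.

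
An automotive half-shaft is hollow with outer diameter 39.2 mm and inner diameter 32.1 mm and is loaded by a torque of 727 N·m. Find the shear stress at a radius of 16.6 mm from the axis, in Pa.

9.46e7 Pa

J = π(d_o⁴ − d_i⁴)/32 = π(0.0392⁴ − 0.0321⁴)/32 = 1.276×10^-7 m⁴.
Shear stress varies linearly with radius: τ = T·r/J = 727.0 × 0.0166 / 1.276×10^-7 = 9.459×10^7 Pa.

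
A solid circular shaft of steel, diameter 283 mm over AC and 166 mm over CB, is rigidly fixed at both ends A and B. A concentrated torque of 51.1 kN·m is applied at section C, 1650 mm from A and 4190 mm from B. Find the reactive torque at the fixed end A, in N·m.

48800 N·m

Compatibility: T_A·a/J_AC = T_B·b/J_CB with T_A + T_B = T₀.
J_AC = 6.30×10^-4 m⁴, J_CB = 7.45×10^-5 m⁴, so T_A = T₀·(J_AC/a)/((J_AC/a)+(J_CB/b)) = 48820 N·m, T_B = 2276 N·m.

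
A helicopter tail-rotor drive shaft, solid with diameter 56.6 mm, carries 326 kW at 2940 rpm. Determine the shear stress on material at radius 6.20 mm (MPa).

ω = 2π·2940/60 = 307.9 rad/s, so T = P/ω = 326×10³ / 307.9 = 1059 N·m.
J = πd⁴/32 = π(0.0566)⁴/32 = 1.008×10^-6 m⁴.
Shear stress varies linearly with radius: τ = T·r/J = 1059 × 0.00620 / 1.008×10^-6 = 6.516×10^6 Pa.

6.52 MPa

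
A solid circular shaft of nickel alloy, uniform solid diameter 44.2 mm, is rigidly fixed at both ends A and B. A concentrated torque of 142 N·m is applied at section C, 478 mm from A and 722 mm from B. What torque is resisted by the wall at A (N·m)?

With uniform GJ and both ends fixed, compatibility θ_AC = θ_CB gives T_A·a = T_B·b, together with T_A + T_B = T₀.
T_A = T₀·b/(a+b) = 142.0·722/1200 = 85.44 N·m; T_B = 56.56 N·m.

85.4 N·m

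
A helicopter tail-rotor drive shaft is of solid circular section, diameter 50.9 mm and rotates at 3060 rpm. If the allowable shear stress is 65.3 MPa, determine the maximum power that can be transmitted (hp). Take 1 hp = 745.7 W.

727 hp

J = πd⁴/32 = π(0.0509)⁴/32 = 6.590×10^-7 m⁴.
T_max = τ_allow·J/r = 6.53×10^7 × 6.590×10^-7 / 0.0255 = 1691 N·m.
ω = 2π·3060/60 = 320.4 rad/s, so P_max = T_max·ω = 5.418×10^5 W.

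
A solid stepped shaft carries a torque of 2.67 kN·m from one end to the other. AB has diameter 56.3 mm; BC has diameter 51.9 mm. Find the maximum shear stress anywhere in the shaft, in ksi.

14.1 ksi

Under the same torque, τ_max = 16T/(πd³) is largest where d is smallest — segment BC (d = 51.9 mm).
τ_max = 16·2670/(π·(0.0519)³) = 9.727×10^7 Pa.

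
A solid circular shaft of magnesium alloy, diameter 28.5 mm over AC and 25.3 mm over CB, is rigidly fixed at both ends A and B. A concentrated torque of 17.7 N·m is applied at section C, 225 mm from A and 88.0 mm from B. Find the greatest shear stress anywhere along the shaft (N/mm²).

Compatibility: T_A·a/J_AC = T_B·b/J_CB with T_A + T_B = T₀.
J_AC = 6.48×10^-8 m⁴, J_CB = 4.02×10^-8 m⁴, so T_A = T₀·(J_AC/a)/((J_AC/a)+(J_CB/b)) = 6.840 N·m, T_B = 10.86 N·m.
τ in each portion: τ_AC = 1.50×10^6 Pa, τ_CB = 3.42×10^6 Pa; maximum is in CB.
τ_max = T_CB·r/J = 10.86·0.0126/4.02×10^-8 = 3.415×10^6 Pa.

3.42 N/mm²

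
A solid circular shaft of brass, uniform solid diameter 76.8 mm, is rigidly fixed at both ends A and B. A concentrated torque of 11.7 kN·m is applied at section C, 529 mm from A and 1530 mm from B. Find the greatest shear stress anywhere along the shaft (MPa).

With uniform GJ and both ends fixed, compatibility θ_AC = θ_CB gives T_A·a = T_B·b, together with T_A + T_B = T₀.
T_A = T₀·b/(a+b) = 11700·1530/2059 = 8694 N·m; T_B = 3006 N·m.
τ in each portion: τ_AC = 9.77×10^7 Pa, τ_CB = 3.38×10^7 Pa; maximum is in AC.
τ_max = T_AC·r/J = 8694·0.0384/3.42×10^-6 = 9.775×10^7 Pa.

97.7 MPa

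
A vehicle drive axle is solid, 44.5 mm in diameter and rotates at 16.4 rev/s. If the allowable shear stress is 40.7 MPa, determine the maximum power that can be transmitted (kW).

J = πd⁴/32 = π(0.0445)⁴/32 = 3.850×10^-7 m⁴.
T_max = τ_allow·J/r = 4.07×10^7 × 3.850×10^-7 / 0.0222 = 704.2 N·m.
ω = 2π·16.4 = 103.0 rad/s, so P_max = T_max·ω = 7.257×10^4 W.

72.6 kW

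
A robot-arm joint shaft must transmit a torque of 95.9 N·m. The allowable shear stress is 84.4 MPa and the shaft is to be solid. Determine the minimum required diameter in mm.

For a solid shaft τ_max = 16T/(πd³), so d = (16T/(π τ_allow))^(1/3) = (16·95.90/(π·8.44×10^7))^(1/3) = 0.01795 m.

18.0 mm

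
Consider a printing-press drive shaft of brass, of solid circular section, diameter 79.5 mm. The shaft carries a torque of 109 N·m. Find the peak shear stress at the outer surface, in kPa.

1100 kPa

J = πd⁴/32 = π(0.0795)⁴/32 = 3.922×10^-6 m⁴.
τ_max = T·r/J = 109.0 × 0.0398 / 3.922×10^-6 = 1.105×10^6 Pa.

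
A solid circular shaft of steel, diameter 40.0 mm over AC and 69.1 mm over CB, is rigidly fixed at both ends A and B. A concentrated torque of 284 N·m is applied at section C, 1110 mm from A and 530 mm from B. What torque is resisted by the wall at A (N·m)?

14.5 N·m

Compatibility: T_A·a/J_AC = T_B·b/J_CB with T_A + T_B = T₀.
J_AC = 2.51×10^-7 m⁴, J_CB = 2.24×10^-6 m⁴, so T_A = T₀·(J_AC/a)/((J_AC/a)+(J_CB/b)) = 14.45 N·m, T_B = 269.5 N·m.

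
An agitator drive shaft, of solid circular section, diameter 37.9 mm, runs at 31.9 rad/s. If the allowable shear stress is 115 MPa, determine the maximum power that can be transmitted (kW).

39.2 kW

J = πd⁴/32 = π(0.0379)⁴/32 = 2.026×10^-7 m⁴.
T_max = τ_allow·J/r = 1.15×10^8 × 2.026×10^-7 / 0.0189 = 1229 N·m.
ω = 31.9 rad/s, so P_max = T_max·ω = 3.921×10^4 W.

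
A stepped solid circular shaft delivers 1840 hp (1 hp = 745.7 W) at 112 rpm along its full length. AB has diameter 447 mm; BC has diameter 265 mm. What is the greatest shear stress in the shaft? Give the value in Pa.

3.20e7 Pa

ω = 2π·112/60 = 11.73 rad/s, so T = P/ω = 1840×745.7 / 11.73 = 117000 N·m.
Under the same torque, τ_max = 16T/(πd³) is largest where d is smallest — segment BC (d = 265 mm).
τ_max = 16·117000/(π·(0.265)³) = 3.202×10^7 Pa.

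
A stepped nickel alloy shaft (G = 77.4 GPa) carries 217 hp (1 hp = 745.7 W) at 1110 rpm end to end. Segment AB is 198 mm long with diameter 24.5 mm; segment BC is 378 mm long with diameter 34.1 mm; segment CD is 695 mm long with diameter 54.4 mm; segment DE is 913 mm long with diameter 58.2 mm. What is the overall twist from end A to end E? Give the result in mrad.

ω = 2π·1110/60 = 116.2 rad/s, so T = P/ω = 217×745.7 / 116.2 = 1392 N·m.
J_AB = π(0.0245)⁴/32 = 3.54×10^-8 m⁴; J_BC = π(0.0341)⁴/32 = 1.33×10^-7 m⁴; J_CD = π(0.0544)⁴/32 = 8.60×10^-7 m⁴; J_DE = π(0.0582)⁴/32 = 1.13×10^-6 m⁴.
θ = (T/G)·Σ L_i/J_i = (1392/77.4×10⁹)·(0.198/3.54×10^-8 + 0.378/1.33×10^-7 + 0.695/8.60×10^-7 + 0.913/1.13×10^-6) = 0.1810 rad.

181 mrad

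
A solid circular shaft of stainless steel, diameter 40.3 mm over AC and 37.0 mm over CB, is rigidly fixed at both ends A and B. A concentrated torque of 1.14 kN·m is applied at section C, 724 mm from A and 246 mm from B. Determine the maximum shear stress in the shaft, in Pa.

7.75e7 Pa

Compatibility: T_A·a/J_AC = T_B·b/J_CB with T_A + T_B = T₀.
J_AC = 2.59×10^-7 m⁴, J_CB = 1.84×10^-7 m⁴, so T_A = T₀·(J_AC/a)/((J_AC/a)+(J_CB/b)) = 368.8 N·m, T_B = 771.2 N·m.
τ in each portion: τ_AC = 2.87×10^7 Pa, τ_CB = 7.75×10^7 Pa; maximum is in CB.
τ_max = T_CB·r/J = 771.2·0.0185/1.84×10^-7 = 7.754×10^7 Pa.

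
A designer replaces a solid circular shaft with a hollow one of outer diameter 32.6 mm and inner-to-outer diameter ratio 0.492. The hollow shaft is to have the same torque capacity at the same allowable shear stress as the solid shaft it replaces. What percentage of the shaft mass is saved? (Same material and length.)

Equal τ_max and T ⇒ the solid shaft needs d_s³ = d_o³(1−k⁴), so d_s = 32.6·(1−0.492⁴)^(1/3) = 31.95 mm.
Area ratio A_h/A_s = d_o²(1−k²)/d_s² = (1−k²)/(1−k⁴)^(2/3) = 0.7891.
Mass saving = 1 − 0.7891 = 21.1 %.

21.1 %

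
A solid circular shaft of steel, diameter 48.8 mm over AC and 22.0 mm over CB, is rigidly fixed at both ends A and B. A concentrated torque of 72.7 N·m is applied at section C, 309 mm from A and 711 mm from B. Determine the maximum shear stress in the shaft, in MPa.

3.13 MPa

Compatibility: T_A·a/J_AC = T_B·b/J_CB with T_A + T_B = T₀.
J_AC = 5.57×10^-7 m⁴, J_CB = 2.30×10^-8 m⁴, so T_A = T₀·(J_AC/a)/((J_AC/a)+(J_CB/b)) = 71.42 N·m, T_B = 1.282 N·m.
τ in each portion: τ_AC = 3.13×10^6 Pa, τ_CB = 6.13×10^5 Pa; maximum is in AC.
τ_max = T_AC·r/J = 71.42·0.0244/5.57×10^-7 = 3.130×10^6 Pa.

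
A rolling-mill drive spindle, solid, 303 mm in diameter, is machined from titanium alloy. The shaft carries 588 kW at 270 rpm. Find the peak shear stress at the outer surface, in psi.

ω = 2π·270/60 = 28.27 rad/s, so T = P/ω = 588×10³ / 28.27 = 20800 N·m.
J = πd⁴/32 = π(0.303)⁴/32 = 8.275×10^-4 m⁴.
τ_max = T·r/J = 20800 × 0.151 / 8.275×10^-4 = 3.807×10^6 Pa.

552 psi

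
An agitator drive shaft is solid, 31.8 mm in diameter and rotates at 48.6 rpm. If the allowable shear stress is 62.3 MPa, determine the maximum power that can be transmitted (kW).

2.00 kW

J = πd⁴/32 = π(0.0318)⁴/32 = 1.004×10^-7 m⁴.
T_max = τ_allow·J/r = 6.23×10^7 × 1.004×10^-7 / 0.0159 = 393.4 N·m.
ω = 2π·48.6/60 = 5.089 rad/s, so P_max = T_max·ω = 2002 W.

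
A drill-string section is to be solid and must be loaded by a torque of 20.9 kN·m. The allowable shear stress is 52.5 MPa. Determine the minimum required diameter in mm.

For a solid shaft τ_max = 16T/(πd³), so d = (16T/(π τ_allow))^(1/3) = (16·20900/(π·5.25×10^7))^(1/3) = 0.1266 m.

127 mm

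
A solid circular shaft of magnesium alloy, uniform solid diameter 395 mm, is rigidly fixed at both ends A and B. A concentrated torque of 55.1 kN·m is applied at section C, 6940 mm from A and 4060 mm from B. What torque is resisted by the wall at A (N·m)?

20300 N·m

With uniform GJ and both ends fixed, compatibility θ_AC = θ_CB gives T_A·a = T_B·b, together with T_A + T_B = T₀.
T_A = T₀·b/(a+b) = 55100·4060/11000 = 20340 N·m; T_B = 34760 N·m.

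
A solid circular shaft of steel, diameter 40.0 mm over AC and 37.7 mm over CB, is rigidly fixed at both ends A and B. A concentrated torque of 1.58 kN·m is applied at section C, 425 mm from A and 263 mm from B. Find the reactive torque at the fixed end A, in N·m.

Compatibility: T_A·a/J_AC = T_B·b/J_CB with T_A + T_B = T₀.
J_AC = 2.51×10^-7 m⁴, J_CB = 1.98×10^-7 m⁴, so T_A = T₀·(J_AC/a)/((J_AC/a)+(J_CB/b)) = 694.5 N·m, T_B = 885.5 N·m.

694 N·m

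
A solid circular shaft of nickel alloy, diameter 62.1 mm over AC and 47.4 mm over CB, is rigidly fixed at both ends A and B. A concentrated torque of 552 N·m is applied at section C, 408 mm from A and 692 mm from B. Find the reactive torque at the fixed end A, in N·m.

Compatibility: T_A·a/J_AC = T_B·b/J_CB with T_A + T_B = T₀.
J_AC = 1.46×10^-6 m⁴, J_CB = 4.96×10^-7 m⁴, so T_A = T₀·(J_AC/a)/((J_AC/a)+(J_CB/b)) = 460.0 N·m, T_B = 92.05 N·m.

460 N·m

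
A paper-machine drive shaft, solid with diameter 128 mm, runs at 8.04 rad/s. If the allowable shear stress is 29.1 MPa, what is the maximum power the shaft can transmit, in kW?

J = πd⁴/32 = π(0.128)⁴/32 = 2.635×10^-5 m⁴.
T_max = τ_allow·J/r = 2.91×10^7 × 2.635×10^-5 / 0.0640 = 11980 N·m.
ω = 8.04 rad/s, so P_max = T_max·ω = 9.634×10^4 W.

96.3 kW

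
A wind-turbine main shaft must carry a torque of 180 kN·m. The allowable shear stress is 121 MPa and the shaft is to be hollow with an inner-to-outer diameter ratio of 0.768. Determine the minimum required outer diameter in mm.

For a hollow shaft with d_i/d_o = 0.768: τ_max = 16T/(π d_o³ (1−k⁴)), so d_o = [16T/(π τ_allow (1−k⁴))]^(1/3) = [16·180000/(π·1.21×10^8·0.6521)]^(1/3) = 0.2265 m.

226 mm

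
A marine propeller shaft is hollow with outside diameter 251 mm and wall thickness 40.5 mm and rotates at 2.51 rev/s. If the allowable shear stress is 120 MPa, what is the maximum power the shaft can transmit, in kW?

4640 kW

J = π(d_o⁴ − d_i⁴)/32 = π(0.251⁴ − 0.170⁴)/32 = 3.077×10^-4 m⁴.
T_max = τ_allow·J/r = 1.20×10^8 × 3.077×10^-4 / 0.126 = 294200 N·m.
ω = 2π·2.51 = 15.77 rad/s, so P_max = T_max·ω = 4.640×10^6 W.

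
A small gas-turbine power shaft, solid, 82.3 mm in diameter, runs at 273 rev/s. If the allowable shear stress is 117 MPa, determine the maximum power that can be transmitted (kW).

J = πd⁴/32 = π(0.0823)⁴/32 = 4.504×10^-6 m⁴.
T_max = τ_allow·J/r = 1.17×10^8 × 4.504×10^-6 / 0.0411 = 12810 N·m.
ω = 2π·273 = 1715 rad/s, so P_max = T_max·ω = 2.197×10^7 W.

22000 kW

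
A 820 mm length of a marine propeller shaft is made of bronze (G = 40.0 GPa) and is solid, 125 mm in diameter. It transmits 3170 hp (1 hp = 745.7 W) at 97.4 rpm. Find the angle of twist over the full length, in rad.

ω = 2π·97.4/60 = 10.20 rad/s, so T = P/ω = 3170×745.7 / 10.20 = 231800 N·m.
J = πd⁴/32 = π(0.125)⁴/32 = 2.397×10^-5 m⁴.
θ = T·L/(G·J) = 231800 × 0.820 / (40.0×10⁹ × 2.397×10^-5) = 0.1982 rad.

0.198 rad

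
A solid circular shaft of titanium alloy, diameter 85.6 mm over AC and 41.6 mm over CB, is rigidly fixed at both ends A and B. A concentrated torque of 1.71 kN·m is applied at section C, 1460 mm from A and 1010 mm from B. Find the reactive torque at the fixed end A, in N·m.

Compatibility: T_A·a/J_AC = T_B·b/J_CB with T_A + T_B = T₀.
J_AC = 5.27×10^-6 m⁴, J_CB = 2.94×10^-7 m⁴, so T_A = T₀·(J_AC/a)/((J_AC/a)+(J_CB/b)) = 1582 N·m, T_B = 127.6 N·m.

1580 N·m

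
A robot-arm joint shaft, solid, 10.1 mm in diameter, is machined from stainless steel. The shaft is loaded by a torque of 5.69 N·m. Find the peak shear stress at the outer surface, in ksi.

4.08 ksi

J = πd⁴/32 = π(0.0101)⁴/32 = 1.022×10^-9 m⁴.
τ_max = T·r/J = 5.690 × 0.00505 / 1.022×10^-9 = 2.813×10^7 Pa.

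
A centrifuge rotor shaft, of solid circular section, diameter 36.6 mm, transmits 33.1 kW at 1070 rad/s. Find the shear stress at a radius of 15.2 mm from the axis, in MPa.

ω = 1070 rad/s, so T = P/ω = 33.1×10³ / 1070 = 30.93 N·m.
J = πd⁴/32 = π(0.0366)⁴/32 = 1.762×10^-7 m⁴.
Shear stress varies linearly with radius: τ = T·r/J = 30.93 × 0.0152 / 1.762×10^-7 = 2.669×10^6 Pa.

2.67 MPa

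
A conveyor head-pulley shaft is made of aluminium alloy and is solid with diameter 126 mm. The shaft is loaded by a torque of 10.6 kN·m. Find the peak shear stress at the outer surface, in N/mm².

J = πd⁴/32 = π(0.126)⁴/32 = 2.474×10^-5 m⁴.
τ_max = T·r/J = 10600 × 0.0630 / 2.474×10^-5 = 2.699×10^7 Pa.

27.0 N/mm²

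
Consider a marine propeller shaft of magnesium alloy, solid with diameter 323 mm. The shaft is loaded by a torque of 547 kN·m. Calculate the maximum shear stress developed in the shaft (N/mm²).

82.7 N/mm²

J = πd⁴/32 = π(0.323)⁴/32 = 1.069×10^-3 m⁴.
τ_max = T·r/J = 547000 × 0.162 / 1.069×10^-3 = 8.267×10^7 Pa.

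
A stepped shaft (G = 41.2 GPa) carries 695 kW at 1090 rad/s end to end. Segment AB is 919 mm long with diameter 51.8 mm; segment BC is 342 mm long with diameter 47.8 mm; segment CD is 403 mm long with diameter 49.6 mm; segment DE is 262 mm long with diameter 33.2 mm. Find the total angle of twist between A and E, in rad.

ω = 1090 rad/s, so T = P/ω = 695×10³ / 1090 = 637.6 N·m.
J_AB = π(0.0518)⁴/32 = 7.07×10^-7 m⁴; J_BC = π(0.0478)⁴/32 = 5.13×10^-7 m⁴; J_CD = π(0.0496)⁴/32 = 5.94×10^-7 m⁴; J_DE = π(0.0332)⁴/32 = 1.19×10^-7 m⁴.
θ = (T/G)·Σ L_i/J_i = (637.6/41.2×10⁹)·(0.919/7.07×10^-7 + 0.342/5.13×10^-7 + 0.403/5.94×10^-7 + 0.262/1.19×10^-7) = 0.07494 rad.

0.0749 rad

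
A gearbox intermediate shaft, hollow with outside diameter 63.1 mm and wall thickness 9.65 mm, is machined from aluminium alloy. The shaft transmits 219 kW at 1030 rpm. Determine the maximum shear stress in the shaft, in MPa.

53.6 MPa

ω = 2π·1030/60 = 107.9 rad/s, so T = P/ω = 219×10³ / 107.9 = 2030 N·m.
J = π(d_o⁴ − d_i⁴)/32 = π(0.0631⁴ − 0.0438⁴)/32 = 1.195×10^-6 m⁴.
τ_max = T·r/J = 2030 × 0.0316 / 1.195×10^-6 = 5.360×10^7 Pa.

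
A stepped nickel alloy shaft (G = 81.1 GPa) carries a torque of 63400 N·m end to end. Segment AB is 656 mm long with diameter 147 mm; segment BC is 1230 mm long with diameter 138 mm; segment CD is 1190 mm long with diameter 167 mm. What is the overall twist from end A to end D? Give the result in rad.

0.0504 rad

J_AB = π(0.147)⁴/32 = 4.58×10^-5 m⁴; J_BC = π(0.138)⁴/32 = 3.56×10^-5 m⁴; J_CD = π(0.167)⁴/32 = 7.64×10^-5 m⁴.
θ = (T/G)·Σ L_i/J_i = (63400/81.1×10⁹)·(0.656/4.58×10^-5 + 1.23/3.56×10^-5 + 1.19/7.64×10^-5) = 0.05038 rad.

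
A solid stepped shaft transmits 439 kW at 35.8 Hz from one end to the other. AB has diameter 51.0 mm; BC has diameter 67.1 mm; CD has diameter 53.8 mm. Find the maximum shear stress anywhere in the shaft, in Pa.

ω = 2π·35.8 = 224.9 rad/s, so T = P/ω = 439×10³ / 224.9 = 1952 N·m.
Under the same torque, τ_max = 16T/(πd³) is largest where d is smallest — segment AB (d = 51.0 mm).
τ_max = 16·1952/(π·(0.0510)³) = 7.493×10^7 Pa.

7.49e7 Pa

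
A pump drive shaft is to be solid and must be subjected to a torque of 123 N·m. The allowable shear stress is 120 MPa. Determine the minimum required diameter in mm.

For a solid shaft τ_max = 16T/(πd³), so d = (16T/(π τ_allow))^(1/3) = (16·123.0/(π·1.20×10^8))^(1/3) = 0.01735 m.

17.3 mm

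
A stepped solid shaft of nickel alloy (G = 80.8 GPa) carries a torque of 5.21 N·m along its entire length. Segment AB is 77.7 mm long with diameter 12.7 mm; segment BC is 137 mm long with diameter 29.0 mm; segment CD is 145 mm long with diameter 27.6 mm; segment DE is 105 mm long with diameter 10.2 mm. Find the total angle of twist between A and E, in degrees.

J_AB = π(0.0127)⁴/32 = 2.55×10^-9 m⁴; J_BC = π(0.0290)⁴/32 = 6.94×10^-8 m⁴; J_CD = π(0.0276)⁴/32 = 5.70×10^-8 m⁴; J_DE = π(0.0102)⁴/32 = 1.06×10^-9 m⁴.
θ = (T/G)·Σ L_i/J_i = (5.210/80.8×10⁹)·(0.0777/2.55×10^-9 + 0.137/6.94×10^-8 + 0.145/5.70×10^-8 + 0.105/1.06×10^-9) = 8.624×10^-3 rad.

0.494°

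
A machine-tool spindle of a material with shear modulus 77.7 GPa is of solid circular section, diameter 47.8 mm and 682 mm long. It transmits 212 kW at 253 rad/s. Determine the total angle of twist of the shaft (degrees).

0.822°

ω = 253 rad/s, so T = P/ω = 212×10³ / 253.0 = 837.9 N·m.
J = πd⁴/32 = π(0.0478)⁴/32 = 5.125×10^-7 m⁴.
θ = T·L/(G·J) = 837.9 × 0.682 / (77.7×10⁹ × 5.125×10^-7) = 0.01435 rad.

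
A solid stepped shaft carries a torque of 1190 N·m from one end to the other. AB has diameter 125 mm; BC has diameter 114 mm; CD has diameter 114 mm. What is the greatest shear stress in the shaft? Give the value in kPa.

4090 kPa

Under the same torque, τ_max = 16T/(πd³) is largest where d is smallest — segment BC (d = 114 mm).
τ_max = 16·1190/(π·(0.114)³) = 4.091×10^6 Pa.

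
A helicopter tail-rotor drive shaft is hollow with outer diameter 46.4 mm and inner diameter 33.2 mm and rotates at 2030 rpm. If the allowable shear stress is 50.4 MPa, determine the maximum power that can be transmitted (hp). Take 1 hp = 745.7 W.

208 hp

J = π(d_o⁴ − d_i⁴)/32 = π(0.0464⁴ − 0.0332⁴)/32 = 3.358×10^-7 m⁴.
T_max = τ_allow·J/r = 5.04×10^7 × 3.358×10^-7 / 0.0232 = 729.5 N·m.
ω = 2π·2030/60 = 212.6 rad/s, so P_max = T_max·ω = 1.551×10^5 W.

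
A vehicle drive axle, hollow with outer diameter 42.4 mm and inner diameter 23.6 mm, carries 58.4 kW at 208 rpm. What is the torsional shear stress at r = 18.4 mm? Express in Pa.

ω = 2π·208/60 = 21.78 rad/s, so T = P/ω = 58.4×10³ / 21.78 = 2681 N·m.
J = π(d_o⁴ − d_i⁴)/32 = π(0.0424⁴ − 0.0236⁴)/32 = 2.868×10^-7 m⁴.
Shear stress varies linearly with radius: τ = T·r/J = 2681 × 0.0184 / 2.868×10^-7 = 1.720×10^8 Pa.

1.72e8 Pa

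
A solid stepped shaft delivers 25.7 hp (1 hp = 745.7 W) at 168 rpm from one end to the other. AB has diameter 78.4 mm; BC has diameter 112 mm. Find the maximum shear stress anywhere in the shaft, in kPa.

11500 kPa

ω = 2π·168/60 = 17.59 rad/s, so T = P/ω = 25.7×745.7 / 17.59 = 1089 N·m.
Under the same torque, τ_max = 16T/(πd³) is largest where d is smallest — segment AB (d = 78.4 mm).
τ_max = 16·1089/(π·(0.0784)³) = 1.151×10^7 Pa.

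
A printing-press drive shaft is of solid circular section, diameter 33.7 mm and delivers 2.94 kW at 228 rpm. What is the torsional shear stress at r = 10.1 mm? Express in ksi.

ω = 2π·228/60 = 23.88 rad/s, so T = P/ω = 2.94×10³ / 23.88 = 123.1 N·m.
J = πd⁴/32 = π(0.0337)⁴/32 = 1.266×10^-7 m⁴.
Shear stress varies linearly with radius: τ = T·r/J = 123.1 × 0.0101 / 1.266×10^-7 = 9.822×10^6 Pa.

1.42 ksi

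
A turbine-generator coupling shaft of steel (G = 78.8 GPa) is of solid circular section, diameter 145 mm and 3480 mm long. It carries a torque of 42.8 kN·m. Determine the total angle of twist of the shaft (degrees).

J = πd⁴/32 = π(0.145)⁴/32 = 4.340×10^-5 m⁴.
θ = T·L/(G·J) = 42800 × 3.48 / (78.8×10⁹ × 4.340×10^-5) = 0.04355 rad.

2.50°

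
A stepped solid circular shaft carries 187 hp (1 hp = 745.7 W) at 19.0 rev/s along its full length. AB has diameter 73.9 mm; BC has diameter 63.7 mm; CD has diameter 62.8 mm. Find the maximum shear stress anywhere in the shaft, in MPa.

ω = 2π·19.0 = 119.4 rad/s, so T = P/ω = 187×745.7 / 119.4 = 1168 N·m.
Under the same torque, τ_max = 16T/(πd³) is largest where d is smallest — segment CD (d = 62.8 mm).
τ_max = 16·1168/(π·(0.0628)³) = 2.402×10^7 Pa.

24.0 MPa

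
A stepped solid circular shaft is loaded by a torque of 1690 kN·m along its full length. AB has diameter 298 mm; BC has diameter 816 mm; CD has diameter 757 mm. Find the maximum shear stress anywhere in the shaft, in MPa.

Under the same torque, τ_max = 16T/(πd³) is largest where d is smallest — segment AB (d = 298 mm).
τ_max = 16·1.690e6/(π·(0.298)³) = 3.252×10^8 Pa.

325 MPa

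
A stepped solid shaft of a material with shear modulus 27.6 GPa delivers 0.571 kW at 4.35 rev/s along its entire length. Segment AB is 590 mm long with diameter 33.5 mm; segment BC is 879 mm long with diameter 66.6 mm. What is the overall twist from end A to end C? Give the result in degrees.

0.227°

ω = 2π·4.35 = 27.33 rad/s, so T = P/ω = 0.571×10³ / 27.33 = 20.89 N·m.
J_AB = π(0.0335)⁴/32 = 1.24×10^-7 m⁴; J_BC = π(0.0666)⁴/32 = 1.93×10^-6 m⁴.
θ = (T/G)·Σ L_i/J_i = (20.89/27.6×10⁹)·(0.590/1.24×10^-7 + 0.879/1.93×10^-6) = 3.956×10^-3 rad.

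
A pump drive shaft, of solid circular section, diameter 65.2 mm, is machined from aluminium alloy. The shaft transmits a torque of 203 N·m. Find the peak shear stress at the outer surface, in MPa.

3.73 MPa

J = πd⁴/32 = π(0.0652)⁴/32 = 1.774×10^-6 m⁴.
τ_max = T·r/J = 203.0 × 0.0326 / 1.774×10^-6 = 3.730×10^6 Pa.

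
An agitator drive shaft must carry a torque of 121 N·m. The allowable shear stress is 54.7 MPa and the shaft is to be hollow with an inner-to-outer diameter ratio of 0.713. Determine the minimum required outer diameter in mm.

24.8 mm

For a hollow shaft with d_i/d_o = 0.713: τ_max = 16T/(π d_o³ (1−k⁴)), so d_o = [16T/(π τ_allow (1−k⁴))]^(1/3) = [16·121.0/(π·5.47×10^7·0.7416)]^(1/3) = 0.02477 m.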